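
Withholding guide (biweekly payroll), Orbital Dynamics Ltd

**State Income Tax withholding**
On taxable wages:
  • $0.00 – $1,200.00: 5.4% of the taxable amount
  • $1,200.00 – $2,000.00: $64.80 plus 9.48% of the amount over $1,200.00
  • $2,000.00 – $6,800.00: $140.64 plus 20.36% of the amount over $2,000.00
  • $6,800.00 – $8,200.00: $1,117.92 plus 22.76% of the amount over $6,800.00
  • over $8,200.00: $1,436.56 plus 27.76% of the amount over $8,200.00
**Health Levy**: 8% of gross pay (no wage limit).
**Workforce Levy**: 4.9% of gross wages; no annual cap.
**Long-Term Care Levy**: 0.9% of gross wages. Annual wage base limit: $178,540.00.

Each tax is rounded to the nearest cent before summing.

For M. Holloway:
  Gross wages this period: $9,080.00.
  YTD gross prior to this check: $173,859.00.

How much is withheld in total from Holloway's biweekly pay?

State Income Tax: taxable = $9,080.00
  $1,436.56 + 27.76% × ($9,080.00 − $8,200.00) = $1,436.56 + 27.76% × $880.00 = $1,680.85
Health Levy: 8% × $9,080.00 = $726.40
Workforce Levy: 4.9% × $9,080.00 = $444.92
Long-Term Care Levy: cap $178,540.00 − YTD $173,859.00 = $4,681.00 subject; 0.9% × $4,681.00 = $42.13
Total: $1,680.85 + $726.40 + $444.92 + $42.13 = $2,894.30

$2,894.30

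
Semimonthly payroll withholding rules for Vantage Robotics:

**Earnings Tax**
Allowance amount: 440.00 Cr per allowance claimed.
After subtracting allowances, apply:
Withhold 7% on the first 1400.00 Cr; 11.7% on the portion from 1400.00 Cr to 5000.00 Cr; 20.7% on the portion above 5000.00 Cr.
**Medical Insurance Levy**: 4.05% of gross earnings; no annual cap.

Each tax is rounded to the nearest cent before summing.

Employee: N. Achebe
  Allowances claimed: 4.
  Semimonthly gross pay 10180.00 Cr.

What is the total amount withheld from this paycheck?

Earnings Tax: taxable = 10180.00 Cr − 4×440.00 Cr = 8420.00 Cr
  519.20 Cr + 20.7% × (8420.00 Cr − 5000.00 Cr) = 519.20 Cr + 20.7% × 3420.00 Cr = 1227.14 Cr
Medical Insurance Levy: 4.05% × 10180.00 Cr = 412.29 Cr
Total: 1227.14 Cr + 412.29 Cr = 1639.43 Cr

1639.43 Cr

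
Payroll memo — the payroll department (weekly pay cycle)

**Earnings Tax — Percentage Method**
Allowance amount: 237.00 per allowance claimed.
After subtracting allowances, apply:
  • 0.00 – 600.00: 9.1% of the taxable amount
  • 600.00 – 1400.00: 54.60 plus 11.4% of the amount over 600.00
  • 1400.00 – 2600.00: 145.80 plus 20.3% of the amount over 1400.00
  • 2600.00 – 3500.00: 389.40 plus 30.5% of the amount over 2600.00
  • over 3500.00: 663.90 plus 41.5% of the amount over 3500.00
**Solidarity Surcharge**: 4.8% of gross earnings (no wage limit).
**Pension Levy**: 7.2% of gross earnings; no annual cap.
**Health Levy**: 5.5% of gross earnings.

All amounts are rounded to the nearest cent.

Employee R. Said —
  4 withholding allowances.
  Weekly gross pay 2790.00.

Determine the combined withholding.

723.78

Earnings Tax: taxable = 2790.00 − 4×237.00 = 1842.00
  145.80 + 20.3% × (1842.00 − 1400.00) = 145.80 + 20.3% × 442.00 = 235.53
Solidarity Surcharge: 4.8% × 2790.00 = 133.92
Pension Levy: 7.2% × 2790.00 = 200.88
Health Levy: 5.5% × 2790.00 = 153.45
Total: 235.53 + 133.92 + 200.88 + 153.45 = 723.78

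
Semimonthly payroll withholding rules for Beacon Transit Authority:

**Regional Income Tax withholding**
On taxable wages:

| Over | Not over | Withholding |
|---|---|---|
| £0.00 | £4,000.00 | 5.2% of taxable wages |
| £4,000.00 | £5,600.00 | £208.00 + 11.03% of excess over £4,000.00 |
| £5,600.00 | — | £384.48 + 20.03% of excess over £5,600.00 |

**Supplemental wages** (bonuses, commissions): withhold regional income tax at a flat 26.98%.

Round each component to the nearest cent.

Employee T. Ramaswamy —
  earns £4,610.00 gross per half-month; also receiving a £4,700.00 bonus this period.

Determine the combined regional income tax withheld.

£1,543.34

Regional Income Tax: taxable = £4,610.00
  £208.00 + 11.03% × (£4,610.00 − £4,000.00) = £208.00 + 11.03% × £610.00 = £275.28
Supplemental (26.98% flat on bonus): 26.98% × £4,700.00 = £1,268.06
Total regional income tax: £275.28 + £1,268.06 = £1,543.34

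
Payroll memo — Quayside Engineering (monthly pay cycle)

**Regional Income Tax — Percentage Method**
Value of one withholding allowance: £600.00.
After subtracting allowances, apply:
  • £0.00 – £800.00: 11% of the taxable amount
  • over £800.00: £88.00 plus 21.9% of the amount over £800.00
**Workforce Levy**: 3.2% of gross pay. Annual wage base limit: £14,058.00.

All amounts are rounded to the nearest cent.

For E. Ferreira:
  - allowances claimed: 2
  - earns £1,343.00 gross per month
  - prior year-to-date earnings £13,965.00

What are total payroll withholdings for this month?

£18.71

Regional Income Tax: taxable = £1,343.00 − 2×£600.00 = £143.00
  11% × £143.00 = £15.73
Workforce Levy: cap £14,058.00 − YTD £13,965.00 = £93.00 subject; 3.2% × £93.00 = £2.98
Total: £15.73 + £2.98 = £18.71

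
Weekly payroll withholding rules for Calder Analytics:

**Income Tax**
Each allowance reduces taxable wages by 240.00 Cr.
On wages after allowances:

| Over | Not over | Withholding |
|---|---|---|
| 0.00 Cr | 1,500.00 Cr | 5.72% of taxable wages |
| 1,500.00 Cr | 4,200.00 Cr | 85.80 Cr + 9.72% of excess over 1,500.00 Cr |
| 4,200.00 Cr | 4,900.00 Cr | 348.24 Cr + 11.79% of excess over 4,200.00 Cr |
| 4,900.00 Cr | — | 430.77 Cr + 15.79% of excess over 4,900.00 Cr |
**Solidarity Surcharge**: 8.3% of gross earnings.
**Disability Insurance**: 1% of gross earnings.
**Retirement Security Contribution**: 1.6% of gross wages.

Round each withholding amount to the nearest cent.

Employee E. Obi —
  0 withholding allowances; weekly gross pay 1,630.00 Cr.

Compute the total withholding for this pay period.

276.11 Cr

Income Tax: taxable = 1,630.00 Cr
  85.80 Cr + 9.72% × (1,630.00 Cr − 1,500.00 Cr) = 85.80 Cr + 9.72% × 130.00 Cr = 98.44 Cr
Solidarity Surcharge: 8.3% × 1,630.00 Cr = 135.29 Cr
Disability Insurance: 1% × 1,630.00 Cr = 16.30 Cr
Retirement Security Contribution: 1.6% × 1,630.00 Cr = 26.08 Cr
Total: 98.44 Cr + 135.29 Cr + 16.30 Cr + 26.08 Cr = 276.11 Cr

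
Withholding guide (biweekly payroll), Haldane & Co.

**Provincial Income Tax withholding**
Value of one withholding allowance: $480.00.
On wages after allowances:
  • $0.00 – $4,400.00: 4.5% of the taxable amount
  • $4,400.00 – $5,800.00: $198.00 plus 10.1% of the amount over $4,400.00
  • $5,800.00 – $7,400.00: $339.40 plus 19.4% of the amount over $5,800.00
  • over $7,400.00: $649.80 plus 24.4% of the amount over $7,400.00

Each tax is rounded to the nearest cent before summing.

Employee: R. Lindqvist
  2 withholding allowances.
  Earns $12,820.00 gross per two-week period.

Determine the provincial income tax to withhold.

Provincial Income Tax: taxable = $12,820.00 − 2×$480.00 = $11,860.00
  $649.80 + 24.4% × ($11,860.00 − $7,400.00) = $649.80 + 24.4% × $4,460.00 = $1,738.04

$1,738.04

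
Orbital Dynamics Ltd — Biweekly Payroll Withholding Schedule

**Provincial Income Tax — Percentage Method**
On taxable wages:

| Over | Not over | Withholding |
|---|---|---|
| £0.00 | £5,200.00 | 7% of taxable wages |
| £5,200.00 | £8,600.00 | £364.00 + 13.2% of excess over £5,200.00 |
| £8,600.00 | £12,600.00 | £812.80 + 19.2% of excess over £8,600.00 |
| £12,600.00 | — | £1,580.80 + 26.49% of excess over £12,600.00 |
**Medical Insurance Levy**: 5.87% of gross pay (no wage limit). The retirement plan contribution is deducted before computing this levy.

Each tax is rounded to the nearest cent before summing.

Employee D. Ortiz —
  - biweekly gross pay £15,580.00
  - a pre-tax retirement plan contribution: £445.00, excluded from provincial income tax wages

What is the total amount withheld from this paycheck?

Provincial Income Tax: taxable = £15,580.00 − £445.00 = £15,135.00
  £1,580.80 + 26.49% × (£15,135.00 − £12,600.00) = £1,580.80 + 26.49% × £2,535.00 = £2,252.32
Medical Insurance Levy: 5.87% × £15,135.00 = £888.42
Total: £2,252.32 + £888.42 = £3,140.74

£3,140.74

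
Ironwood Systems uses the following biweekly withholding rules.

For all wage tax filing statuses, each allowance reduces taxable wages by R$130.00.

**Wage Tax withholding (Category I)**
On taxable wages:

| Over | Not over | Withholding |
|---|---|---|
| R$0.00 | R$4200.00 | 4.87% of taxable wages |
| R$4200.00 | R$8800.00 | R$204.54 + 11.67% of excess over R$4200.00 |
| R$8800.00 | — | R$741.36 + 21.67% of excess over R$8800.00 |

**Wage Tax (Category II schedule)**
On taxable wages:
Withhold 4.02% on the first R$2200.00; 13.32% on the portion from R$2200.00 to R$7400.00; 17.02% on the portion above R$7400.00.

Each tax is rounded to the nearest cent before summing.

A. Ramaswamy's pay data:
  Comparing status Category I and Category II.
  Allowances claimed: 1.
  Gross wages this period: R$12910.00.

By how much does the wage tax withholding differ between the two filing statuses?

Wage Tax (Category I): taxable = R$12910.00 − 1×R$130.00 = R$12780.00
  R$741.36 + 21.67% × (R$12780.00 − R$8800.00) = R$741.36 + 21.67% × R$3980.00 = R$1603.83
Wage Tax (Category II): taxable = R$12910.00 − 1×R$130.00 = R$12780.00
  R$781.08 + 17.02% × (R$12780.00 − R$7400.00) = R$781.08 + 17.02% × R$5380.00 = R$1696.76
Difference: |R$1603.83 − R$1696.76| = R$92.93 (higher under Category II)

R$92.93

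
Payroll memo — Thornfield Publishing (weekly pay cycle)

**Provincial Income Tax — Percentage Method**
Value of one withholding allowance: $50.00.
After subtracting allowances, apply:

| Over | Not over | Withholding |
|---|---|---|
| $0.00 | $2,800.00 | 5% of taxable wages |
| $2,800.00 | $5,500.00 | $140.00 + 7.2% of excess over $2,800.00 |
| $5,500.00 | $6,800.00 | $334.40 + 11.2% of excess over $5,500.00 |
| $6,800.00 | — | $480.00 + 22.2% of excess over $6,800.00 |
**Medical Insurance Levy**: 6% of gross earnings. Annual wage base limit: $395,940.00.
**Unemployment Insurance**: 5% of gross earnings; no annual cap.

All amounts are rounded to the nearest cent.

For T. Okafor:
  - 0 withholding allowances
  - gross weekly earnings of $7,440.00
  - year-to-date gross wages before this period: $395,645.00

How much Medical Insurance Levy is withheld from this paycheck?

$17.70

Medical Insurance Levy: cap $395,940.00 − YTD $395,645.00 = $295.00 subject; 6% × $295.00 = $17.70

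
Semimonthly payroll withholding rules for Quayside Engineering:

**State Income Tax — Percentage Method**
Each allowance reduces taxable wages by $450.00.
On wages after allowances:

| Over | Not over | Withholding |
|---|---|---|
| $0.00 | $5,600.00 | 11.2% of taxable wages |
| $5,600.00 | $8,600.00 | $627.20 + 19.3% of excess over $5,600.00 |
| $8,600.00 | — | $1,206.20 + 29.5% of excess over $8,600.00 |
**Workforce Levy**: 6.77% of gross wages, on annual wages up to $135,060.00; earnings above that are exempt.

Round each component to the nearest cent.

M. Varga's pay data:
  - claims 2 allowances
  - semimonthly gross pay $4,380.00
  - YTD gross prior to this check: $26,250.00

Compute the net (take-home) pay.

State Income Tax: taxable = $4,380.00 − 2×$450.00 = $3,480.00
  11.2% × $3,480.00 = $389.76
Workforce Levy: 6.77% × $4,380.00 = $296.53
Total withheld: $389.76 + $296.53 = $686.29
Net pay: $4,380.00 − $686.29 = $3,693.71

$3,693.71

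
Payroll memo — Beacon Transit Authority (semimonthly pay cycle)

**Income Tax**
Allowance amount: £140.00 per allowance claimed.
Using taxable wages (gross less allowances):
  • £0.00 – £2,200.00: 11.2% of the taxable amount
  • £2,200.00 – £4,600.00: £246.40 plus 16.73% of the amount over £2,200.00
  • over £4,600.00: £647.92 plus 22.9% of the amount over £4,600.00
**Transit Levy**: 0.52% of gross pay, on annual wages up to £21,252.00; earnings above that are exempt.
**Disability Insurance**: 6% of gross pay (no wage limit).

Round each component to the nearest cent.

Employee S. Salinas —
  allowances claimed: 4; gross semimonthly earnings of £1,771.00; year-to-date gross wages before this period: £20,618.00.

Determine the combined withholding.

Income Tax: taxable = £1,771.00 − 4×£140.00 = £1,211.00
  11.2% × £1,211.00 = £135.63
Transit Levy: cap £21,252.00 − YTD £20,618.00 = £634.00 subject; 0.52% × £634.00 = £3.30
Disability Insurance: 6% × £1,771.00 = £106.26
Total: £135.63 + £3.30 + £106.26 = £245.19

£245.19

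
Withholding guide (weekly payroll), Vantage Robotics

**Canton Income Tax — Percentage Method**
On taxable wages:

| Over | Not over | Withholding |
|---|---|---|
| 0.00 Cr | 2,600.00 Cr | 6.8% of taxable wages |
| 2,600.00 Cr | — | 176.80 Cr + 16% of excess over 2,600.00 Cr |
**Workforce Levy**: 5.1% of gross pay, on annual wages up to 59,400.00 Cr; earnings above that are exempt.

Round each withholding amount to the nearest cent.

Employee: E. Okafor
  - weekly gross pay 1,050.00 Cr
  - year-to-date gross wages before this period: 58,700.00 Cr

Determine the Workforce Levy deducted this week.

Workforce Levy: cap 59,400.00 Cr − YTD 58,700.00 Cr = 700.00 Cr subject; 5.1% × 700.00 Cr = 35.70 Cr

35.70 Cr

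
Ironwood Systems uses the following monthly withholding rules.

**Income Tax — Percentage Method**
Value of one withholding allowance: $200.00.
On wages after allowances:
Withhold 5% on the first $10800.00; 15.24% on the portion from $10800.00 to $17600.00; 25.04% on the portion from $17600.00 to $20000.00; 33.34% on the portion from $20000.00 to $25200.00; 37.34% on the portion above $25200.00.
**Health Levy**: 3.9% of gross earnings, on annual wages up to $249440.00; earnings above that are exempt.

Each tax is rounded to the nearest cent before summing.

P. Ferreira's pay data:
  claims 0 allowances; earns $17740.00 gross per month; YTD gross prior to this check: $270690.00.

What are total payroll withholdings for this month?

$1611.38

Income Tax: taxable = $17740.00
  $1576.32 + 25.04% × ($17740.00 − $17600.00) = $1576.32 + 25.04% × $140.00 = $1611.38
Health Levy: YTD $270690.00 ≥ cap $249440.00 → $0.00
Total: $1611.38 + $0.00 = $1611.38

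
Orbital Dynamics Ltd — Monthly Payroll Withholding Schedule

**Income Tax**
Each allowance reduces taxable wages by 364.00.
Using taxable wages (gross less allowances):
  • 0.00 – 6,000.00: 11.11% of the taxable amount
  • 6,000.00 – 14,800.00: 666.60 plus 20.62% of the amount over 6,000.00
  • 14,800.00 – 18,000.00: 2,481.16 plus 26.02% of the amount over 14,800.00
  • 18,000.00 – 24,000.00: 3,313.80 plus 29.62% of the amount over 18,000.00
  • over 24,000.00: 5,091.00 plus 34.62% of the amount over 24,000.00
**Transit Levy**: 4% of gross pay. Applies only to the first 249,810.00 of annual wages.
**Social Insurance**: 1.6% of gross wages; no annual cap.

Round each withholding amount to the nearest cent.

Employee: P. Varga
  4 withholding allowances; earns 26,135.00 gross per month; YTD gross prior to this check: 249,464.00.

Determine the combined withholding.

5,758.07

Income Tax: taxable = 26,135.00 − 4×364.00 = 24,679.00
  5,091.00 + 34.62% × (24,679.00 − 24,000.00) = 5,091.00 + 34.62% × 679.00 = 5,326.07
Transit Levy: cap 249,810.00 − YTD 249,464.00 = 346.00 subject; 4% × 346.00 = 13.84
Social Insurance: 1.6% × 26,135.00 = 418.16
Total: 5,326.07 + 13.84 + 418.16 = 5,758.07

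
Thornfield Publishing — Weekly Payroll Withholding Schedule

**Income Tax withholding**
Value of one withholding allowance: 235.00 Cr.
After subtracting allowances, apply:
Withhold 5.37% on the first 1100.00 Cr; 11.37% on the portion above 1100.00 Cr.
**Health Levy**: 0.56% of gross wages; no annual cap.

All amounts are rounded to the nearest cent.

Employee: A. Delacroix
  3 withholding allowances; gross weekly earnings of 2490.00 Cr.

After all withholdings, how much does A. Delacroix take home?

Income Tax: taxable = 2490.00 Cr − 3×235.00 Cr = 1785.00 Cr
  59.07 Cr + 11.37% × (1785.00 Cr − 1100.00 Cr) = 59.07 Cr + 11.37% × 685.00 Cr = 136.95 Cr
Health Levy: 0.56% × 2490.00 Cr = 13.94 Cr
Total withheld: 136.95 Cr + 13.94 Cr = 150.89 Cr
Net pay: 2490.00 Cr − 150.89 Cr = 2339.11 Cr

2339.11 Cr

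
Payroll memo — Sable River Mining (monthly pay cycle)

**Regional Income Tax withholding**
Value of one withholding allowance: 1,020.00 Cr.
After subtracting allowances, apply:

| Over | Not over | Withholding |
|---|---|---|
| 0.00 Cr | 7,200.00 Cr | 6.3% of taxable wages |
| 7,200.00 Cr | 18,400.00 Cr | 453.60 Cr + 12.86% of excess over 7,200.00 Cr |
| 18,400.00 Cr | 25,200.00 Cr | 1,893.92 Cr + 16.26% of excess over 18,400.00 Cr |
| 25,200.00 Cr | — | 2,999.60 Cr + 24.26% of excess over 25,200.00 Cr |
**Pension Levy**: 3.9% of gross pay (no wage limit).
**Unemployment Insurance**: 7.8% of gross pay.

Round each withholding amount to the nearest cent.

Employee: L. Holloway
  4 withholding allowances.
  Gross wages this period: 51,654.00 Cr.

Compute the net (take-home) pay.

37,182.95 Cr

Regional Income Tax: taxable = 51,654.00 Cr − 4×1,020.00 Cr = 47,574.00 Cr
  2,999.60 Cr + 24.26% × (47,574.00 Cr − 25,200.00 Cr) = 2,999.60 Cr + 24.26% × 22,374.00 Cr = 8,427.53 Cr
Pension Levy: 3.9% × 51,654.00 Cr = 2,014.51 Cr
Unemployment Insurance: 7.8% × 51,654.00 Cr = 4,029.01 Cr
Total withheld: 8,427.53 Cr + 2,014.51 Cr + 4,029.01 Cr = 14,471.05 Cr
Net pay: 51,654.00 Cr − 14,471.05 Cr = 37,182.95 Cr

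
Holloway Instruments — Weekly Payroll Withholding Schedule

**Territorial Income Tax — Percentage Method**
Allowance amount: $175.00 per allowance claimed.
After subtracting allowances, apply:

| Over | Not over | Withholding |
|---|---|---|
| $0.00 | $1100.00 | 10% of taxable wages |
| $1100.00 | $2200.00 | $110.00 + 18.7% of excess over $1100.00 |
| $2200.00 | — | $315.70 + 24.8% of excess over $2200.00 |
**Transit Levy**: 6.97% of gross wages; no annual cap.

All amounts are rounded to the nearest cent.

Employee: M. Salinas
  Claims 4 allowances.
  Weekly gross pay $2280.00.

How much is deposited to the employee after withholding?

$1921.32

Territorial Income Tax: taxable = $2280.00 − 4×$175.00 = $1580.00
  $110.00 + 18.7% × ($1580.00 − $1100.00) = $110.00 + 18.7% × $480.00 = $199.76
Transit Levy: 6.97% × $2280.00 = $158.92
Total withheld: $199.76 + $158.92 = $358.68
Net pay: $2280.00 − $358.68 = $1921.32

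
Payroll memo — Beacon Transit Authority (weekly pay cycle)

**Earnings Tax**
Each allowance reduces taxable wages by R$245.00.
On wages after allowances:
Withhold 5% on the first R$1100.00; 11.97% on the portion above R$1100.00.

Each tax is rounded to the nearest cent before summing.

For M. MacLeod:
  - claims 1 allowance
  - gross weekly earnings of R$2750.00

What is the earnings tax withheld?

Earnings Tax: taxable = R$2750.00 − 1×R$245.00 = R$2505.00
  R$55.00 + 11.97% × (R$2505.00 − R$1100.00) = R$55.00 + 11.97% × R$1405.00 = R$223.18

R$223.18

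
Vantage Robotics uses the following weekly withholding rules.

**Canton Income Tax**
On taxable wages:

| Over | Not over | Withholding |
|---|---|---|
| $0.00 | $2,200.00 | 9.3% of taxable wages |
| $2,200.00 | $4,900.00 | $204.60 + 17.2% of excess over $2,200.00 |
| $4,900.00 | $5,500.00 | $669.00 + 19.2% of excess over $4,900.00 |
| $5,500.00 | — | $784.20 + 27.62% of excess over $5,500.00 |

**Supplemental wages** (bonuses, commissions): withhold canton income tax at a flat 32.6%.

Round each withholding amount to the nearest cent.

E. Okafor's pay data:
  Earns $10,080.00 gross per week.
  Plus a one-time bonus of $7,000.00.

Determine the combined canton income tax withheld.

Canton Income Tax: taxable = $10,080.00
  $784.20 + 27.62% × ($10,080.00 − $5,500.00) = $784.20 + 27.62% × $4,580.00 = $2,049.20
Supplemental (32.6% flat on bonus): 32.6% × $7,000.00 = $2,282.00
Total canton income tax: $2,049.20 + $2,282.00 = $4,331.20

$4,331.20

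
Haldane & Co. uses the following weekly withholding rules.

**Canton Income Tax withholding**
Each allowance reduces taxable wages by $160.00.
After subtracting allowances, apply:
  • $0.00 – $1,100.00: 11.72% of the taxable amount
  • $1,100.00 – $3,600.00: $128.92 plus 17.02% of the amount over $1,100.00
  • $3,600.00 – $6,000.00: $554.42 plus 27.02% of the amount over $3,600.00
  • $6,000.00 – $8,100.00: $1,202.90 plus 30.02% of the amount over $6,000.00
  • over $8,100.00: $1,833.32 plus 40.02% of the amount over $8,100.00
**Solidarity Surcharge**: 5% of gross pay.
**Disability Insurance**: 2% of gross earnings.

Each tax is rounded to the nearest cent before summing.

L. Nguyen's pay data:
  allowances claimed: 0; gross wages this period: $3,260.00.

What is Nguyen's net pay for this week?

Canton Income Tax: taxable = $3,260.00
  $128.92 + 17.02% × ($3,260.00 − $1,100.00) = $128.92 + 17.02% × $2,160.00 = $496.55
Solidarity Surcharge: 5% × $3,260.00 = $163.00
Disability Insurance: 2% × $3,260.00 = $65.20
Total withheld: $496.55 + $163.00 + $65.20 = $724.75
Net pay: $3,260.00 − $724.75 = $2,535.25

$2,535.25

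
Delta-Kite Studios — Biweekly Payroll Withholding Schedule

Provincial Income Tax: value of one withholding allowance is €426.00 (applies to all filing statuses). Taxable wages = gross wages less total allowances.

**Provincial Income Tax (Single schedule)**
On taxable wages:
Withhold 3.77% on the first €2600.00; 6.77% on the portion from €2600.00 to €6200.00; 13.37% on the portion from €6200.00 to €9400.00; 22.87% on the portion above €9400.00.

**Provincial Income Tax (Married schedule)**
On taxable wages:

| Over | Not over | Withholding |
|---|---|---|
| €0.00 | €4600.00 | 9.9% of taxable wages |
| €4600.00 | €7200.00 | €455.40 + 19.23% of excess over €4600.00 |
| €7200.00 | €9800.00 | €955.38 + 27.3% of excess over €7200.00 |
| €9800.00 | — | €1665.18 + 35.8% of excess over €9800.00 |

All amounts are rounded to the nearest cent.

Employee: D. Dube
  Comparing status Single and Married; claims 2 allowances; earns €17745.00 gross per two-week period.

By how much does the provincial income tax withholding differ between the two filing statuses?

€1721.24

Provincial Income Tax (Single): taxable = €17745.00 − 2×€426.00 = €16893.00
  €769.58 + 22.87% × (€16893.00 − €9400.00) = €769.58 + 22.87% × €7493.00 = €2483.23
Provincial Income Tax (Married): taxable = €17745.00 − 2×€426.00 = €16893.00
  €1665.18 + 35.8% × (€16893.00 − €9800.00) = €1665.18 + 35.8% × €7093.00 = €4204.47
Difference: |€2483.23 − €4204.47| = €1721.24 (higher under Married)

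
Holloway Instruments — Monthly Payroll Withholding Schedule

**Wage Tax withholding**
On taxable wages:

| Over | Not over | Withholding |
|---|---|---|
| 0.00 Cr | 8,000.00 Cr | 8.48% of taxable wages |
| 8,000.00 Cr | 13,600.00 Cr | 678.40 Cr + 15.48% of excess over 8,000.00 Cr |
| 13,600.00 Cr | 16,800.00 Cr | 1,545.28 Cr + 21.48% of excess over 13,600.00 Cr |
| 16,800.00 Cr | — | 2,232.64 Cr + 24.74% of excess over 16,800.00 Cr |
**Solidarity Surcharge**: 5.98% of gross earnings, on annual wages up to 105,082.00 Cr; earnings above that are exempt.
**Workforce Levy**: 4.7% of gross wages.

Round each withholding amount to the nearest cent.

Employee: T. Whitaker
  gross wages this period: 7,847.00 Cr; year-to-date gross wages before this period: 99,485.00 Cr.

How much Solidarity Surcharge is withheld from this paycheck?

334.70 Cr

Solidarity Surcharge: cap 105,082.00 Cr − YTD 99,485.00 Cr = 5,597.00 Cr subject; 5.98% × 5,597.00 Cr = 334.70 Cr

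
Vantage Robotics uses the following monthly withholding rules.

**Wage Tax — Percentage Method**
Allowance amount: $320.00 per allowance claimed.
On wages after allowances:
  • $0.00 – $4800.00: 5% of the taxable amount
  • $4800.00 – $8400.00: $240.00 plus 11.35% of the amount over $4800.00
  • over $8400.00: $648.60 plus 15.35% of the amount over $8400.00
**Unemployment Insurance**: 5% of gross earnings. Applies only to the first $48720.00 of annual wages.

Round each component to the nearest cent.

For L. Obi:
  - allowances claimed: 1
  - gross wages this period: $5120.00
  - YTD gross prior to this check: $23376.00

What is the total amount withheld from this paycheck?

Wage Tax: taxable = $5120.00 − 1×$320.00 = $4800.00
  5% × $4800.00 = $240.00
Unemployment Insurance: 5% × $5120.00 = $256.00
Total: $240.00 + $256.00 = $496.00

$496.00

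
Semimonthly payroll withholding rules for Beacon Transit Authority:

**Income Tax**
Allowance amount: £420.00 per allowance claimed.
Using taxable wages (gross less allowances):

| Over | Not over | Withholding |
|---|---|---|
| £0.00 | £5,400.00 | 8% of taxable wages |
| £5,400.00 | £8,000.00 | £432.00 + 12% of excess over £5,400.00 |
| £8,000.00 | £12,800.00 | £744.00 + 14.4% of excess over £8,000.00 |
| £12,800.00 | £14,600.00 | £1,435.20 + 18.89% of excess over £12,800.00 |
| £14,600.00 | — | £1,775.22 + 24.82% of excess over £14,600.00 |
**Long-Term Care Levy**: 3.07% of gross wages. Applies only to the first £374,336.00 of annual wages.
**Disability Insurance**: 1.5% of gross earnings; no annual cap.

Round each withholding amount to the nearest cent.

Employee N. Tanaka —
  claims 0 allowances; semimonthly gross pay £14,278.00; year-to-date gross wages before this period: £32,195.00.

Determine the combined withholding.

Income Tax: taxable = £14,278.00
  £1,435.20 + 18.89% × (£14,278.00 − £12,800.00) = £1,435.20 + 18.89% × £1,478.00 = £1,714.39
Long-Term Care Levy: 3.07% × £14,278.00 = £438.33
Disability Insurance: 1.5% × £14,278.00 = £214.17
Total: £1,714.39 + £438.33 + £214.17 = £2,366.89

£2,366.89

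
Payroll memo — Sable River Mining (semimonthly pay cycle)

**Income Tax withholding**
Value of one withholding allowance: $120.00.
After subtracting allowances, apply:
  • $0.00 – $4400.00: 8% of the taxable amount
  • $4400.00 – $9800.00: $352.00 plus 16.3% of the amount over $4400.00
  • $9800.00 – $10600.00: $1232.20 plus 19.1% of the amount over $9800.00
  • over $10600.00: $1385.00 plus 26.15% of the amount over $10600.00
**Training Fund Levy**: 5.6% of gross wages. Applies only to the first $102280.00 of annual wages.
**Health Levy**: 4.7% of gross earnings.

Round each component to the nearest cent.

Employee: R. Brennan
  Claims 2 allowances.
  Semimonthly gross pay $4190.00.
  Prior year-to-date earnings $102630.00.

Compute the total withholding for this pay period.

$512.93

Income Tax: taxable = $4190.00 − 2×$120.00 = $3950.00
  8% × $3950.00 = $316.00
Training Fund Levy: YTD $102630.00 ≥ cap $102280.00 → $0.00
Health Levy: 4.7% × $4190.00 = $196.93
Total: $316.00 + $0.00 + $196.93 = $512.93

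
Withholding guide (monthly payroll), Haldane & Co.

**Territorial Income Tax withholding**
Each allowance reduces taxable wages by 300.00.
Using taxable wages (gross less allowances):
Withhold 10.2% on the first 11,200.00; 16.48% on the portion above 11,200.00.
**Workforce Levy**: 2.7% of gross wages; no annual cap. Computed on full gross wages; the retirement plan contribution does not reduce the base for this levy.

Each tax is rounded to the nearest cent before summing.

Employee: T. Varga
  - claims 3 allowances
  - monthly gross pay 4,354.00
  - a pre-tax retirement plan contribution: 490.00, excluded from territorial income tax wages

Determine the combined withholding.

419.89

Territorial Income Tax: taxable = 4,354.00 − 490.00 − 3×300.00 = 2,964.00
  10.2% × 2,964.00 = 302.33
Workforce Levy: 2.7% × 4,354.00 = 117.56
Total: 302.33 + 117.56 = 419.89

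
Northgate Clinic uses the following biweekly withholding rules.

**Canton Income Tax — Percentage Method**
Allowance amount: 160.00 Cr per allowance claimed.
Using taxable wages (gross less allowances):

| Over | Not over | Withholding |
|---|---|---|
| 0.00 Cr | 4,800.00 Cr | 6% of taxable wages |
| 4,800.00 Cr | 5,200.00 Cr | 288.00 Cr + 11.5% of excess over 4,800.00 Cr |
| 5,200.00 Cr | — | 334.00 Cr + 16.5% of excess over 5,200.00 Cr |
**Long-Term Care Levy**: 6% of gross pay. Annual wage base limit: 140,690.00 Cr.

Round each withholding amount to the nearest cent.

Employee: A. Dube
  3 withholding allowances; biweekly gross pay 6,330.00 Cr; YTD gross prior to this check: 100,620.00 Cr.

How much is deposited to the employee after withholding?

Canton Income Tax: taxable = 6,330.00 Cr − 3×160.00 Cr = 5,850.00 Cr
  334.00 Cr + 16.5% × (5,850.00 Cr − 5,200.00 Cr) = 334.00 Cr + 16.5% × 650.00 Cr = 441.25 Cr
Long-Term Care Levy: 6% × 6,330.00 Cr = 379.80 Cr
Total withheld: 441.25 Cr + 379.80 Cr = 821.05 Cr
Net pay: 6,330.00 Cr − 821.05 Cr = 5,508.95 Cr

5,508.95 Cr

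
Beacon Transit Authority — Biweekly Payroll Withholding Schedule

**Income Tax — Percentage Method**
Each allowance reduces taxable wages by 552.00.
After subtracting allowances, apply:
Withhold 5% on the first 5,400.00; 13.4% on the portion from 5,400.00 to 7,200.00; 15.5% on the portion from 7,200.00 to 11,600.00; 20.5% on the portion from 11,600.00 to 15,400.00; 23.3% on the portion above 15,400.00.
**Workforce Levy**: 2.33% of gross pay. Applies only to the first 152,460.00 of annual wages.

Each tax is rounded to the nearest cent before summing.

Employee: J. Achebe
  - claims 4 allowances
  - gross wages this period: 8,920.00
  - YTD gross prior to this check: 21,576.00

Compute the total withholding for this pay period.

Income Tax: taxable = 8,920.00 − 4×552.00 = 6,712.00
  270.00 + 13.4% × (6,712.00 − 5,400.00) = 270.00 + 13.4% × 1,312.00 = 445.81
Workforce Levy: 2.33% × 8,920.00 = 207.84
Total: 445.81 + 207.84 = 653.65

653.65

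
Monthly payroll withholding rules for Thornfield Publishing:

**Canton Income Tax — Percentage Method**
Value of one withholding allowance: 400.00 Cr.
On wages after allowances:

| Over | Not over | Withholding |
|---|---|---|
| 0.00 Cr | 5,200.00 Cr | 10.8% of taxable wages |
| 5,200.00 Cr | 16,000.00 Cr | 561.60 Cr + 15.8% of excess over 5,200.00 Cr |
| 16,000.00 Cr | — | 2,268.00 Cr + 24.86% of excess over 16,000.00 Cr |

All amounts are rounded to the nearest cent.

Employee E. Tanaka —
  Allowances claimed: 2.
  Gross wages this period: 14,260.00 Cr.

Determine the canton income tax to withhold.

1,866.68 Cr

Canton Income Tax: taxable = 14,260.00 Cr − 2×400.00 Cr = 13,460.00 Cr
  561.60 Cr + 15.8% × (13,460.00 Cr − 5,200.00 Cr) = 561.60 Cr + 15.8% × 8,260.00 Cr = 1,866.68 Cr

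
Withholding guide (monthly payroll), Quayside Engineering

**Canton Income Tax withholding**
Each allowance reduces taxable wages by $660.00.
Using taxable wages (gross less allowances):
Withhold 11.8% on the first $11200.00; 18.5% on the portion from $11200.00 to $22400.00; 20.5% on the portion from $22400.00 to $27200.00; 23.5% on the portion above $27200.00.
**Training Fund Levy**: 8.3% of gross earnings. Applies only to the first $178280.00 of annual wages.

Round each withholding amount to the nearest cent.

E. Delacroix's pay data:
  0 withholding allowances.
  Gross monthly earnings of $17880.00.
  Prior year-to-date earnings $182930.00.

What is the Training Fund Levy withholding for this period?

$0.00

Training Fund Levy: YTD $182930.00 ≥ cap $178280.00 → $0.00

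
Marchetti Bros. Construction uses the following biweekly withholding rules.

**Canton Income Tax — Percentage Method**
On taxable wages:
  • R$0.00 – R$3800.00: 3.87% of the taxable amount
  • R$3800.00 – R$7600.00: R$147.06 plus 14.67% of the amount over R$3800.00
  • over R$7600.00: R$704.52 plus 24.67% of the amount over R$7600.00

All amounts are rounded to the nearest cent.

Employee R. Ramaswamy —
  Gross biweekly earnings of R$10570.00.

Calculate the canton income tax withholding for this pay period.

Canton Income Tax: taxable = R$10570.00
  R$704.52 + 24.67% × (R$10570.00 − R$7600.00) = R$704.52 + 24.67% × R$2970.00 = R$1437.22

R$1437.22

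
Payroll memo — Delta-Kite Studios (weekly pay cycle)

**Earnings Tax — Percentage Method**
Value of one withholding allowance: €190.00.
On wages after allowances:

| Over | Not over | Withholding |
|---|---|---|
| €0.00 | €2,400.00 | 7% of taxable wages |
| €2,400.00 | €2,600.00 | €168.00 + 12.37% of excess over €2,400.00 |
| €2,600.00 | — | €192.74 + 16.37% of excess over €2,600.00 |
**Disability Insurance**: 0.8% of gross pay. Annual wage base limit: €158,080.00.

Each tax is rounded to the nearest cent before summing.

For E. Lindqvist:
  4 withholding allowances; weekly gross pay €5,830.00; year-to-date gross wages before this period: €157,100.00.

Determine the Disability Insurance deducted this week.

€7.84

Disability Insurance: cap €158,080.00 − YTD €157,100.00 = €980.00 subject; 0.8% × €980.00 = €7.84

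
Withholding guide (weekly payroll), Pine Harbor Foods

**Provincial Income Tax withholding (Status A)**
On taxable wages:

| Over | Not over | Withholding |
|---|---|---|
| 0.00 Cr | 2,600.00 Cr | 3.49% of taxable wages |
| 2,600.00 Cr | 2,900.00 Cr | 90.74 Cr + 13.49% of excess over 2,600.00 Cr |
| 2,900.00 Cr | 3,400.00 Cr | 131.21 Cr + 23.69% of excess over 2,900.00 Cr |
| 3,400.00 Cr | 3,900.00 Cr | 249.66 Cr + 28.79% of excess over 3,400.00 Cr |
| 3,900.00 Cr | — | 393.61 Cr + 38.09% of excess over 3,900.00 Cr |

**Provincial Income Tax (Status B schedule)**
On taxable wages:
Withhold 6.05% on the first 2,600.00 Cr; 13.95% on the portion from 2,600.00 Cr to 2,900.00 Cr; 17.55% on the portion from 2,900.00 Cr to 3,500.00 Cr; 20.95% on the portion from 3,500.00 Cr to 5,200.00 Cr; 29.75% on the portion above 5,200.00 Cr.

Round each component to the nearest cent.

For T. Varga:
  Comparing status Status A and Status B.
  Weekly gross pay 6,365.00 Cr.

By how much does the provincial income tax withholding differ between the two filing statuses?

325.34 Cr

Provincial Income Tax (Status A): taxable = 6,365.00 Cr
  393.61 Cr + 38.09% × (6,365.00 Cr − 3,900.00 Cr) = 393.61 Cr + 38.09% × 2,465.00 Cr = 1,332.53 Cr
Provincial Income Tax (Status B): taxable = 6,365.00 Cr
  660.60 Cr + 29.75% × (6,365.00 Cr − 5,200.00 Cr) = 660.60 Cr + 29.75% × 1,165.00 Cr = 1,007.19 Cr
Difference: |1,332.53 Cr − 1,007.19 Cr| = 325.34 Cr (higher under Status A)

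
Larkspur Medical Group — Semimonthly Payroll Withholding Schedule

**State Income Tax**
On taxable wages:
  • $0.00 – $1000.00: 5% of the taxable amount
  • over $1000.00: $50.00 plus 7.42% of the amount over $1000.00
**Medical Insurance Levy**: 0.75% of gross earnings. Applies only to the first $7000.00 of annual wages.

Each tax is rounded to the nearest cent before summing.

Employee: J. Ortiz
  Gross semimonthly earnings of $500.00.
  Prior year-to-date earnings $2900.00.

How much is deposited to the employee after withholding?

State Income Tax: taxable = $500.00
  5% × $500.00 = $25.00
Medical Insurance Levy: 0.75% × $500.00 = $3.75
Total withheld: $25.00 + $3.75 = $28.75
Net pay: $500.00 − $28.75 = $471.25

$471.25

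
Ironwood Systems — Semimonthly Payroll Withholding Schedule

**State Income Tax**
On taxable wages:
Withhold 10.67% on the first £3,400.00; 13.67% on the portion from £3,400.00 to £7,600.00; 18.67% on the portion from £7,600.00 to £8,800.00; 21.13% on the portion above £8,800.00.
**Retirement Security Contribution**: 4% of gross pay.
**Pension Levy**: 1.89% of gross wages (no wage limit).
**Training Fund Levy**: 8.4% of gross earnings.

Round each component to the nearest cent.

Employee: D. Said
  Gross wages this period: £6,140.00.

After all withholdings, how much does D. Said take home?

State Income Tax: taxable = £6,140.00
  £362.78 + 13.67% × (£6,140.00 − £3,400.00) = £362.78 + 13.67% × £2,740.00 = £737.34
Retirement Security Contribution: 4% × £6,140.00 = £245.60
Pension Levy: 1.89% × £6,140.00 = £116.05
Training Fund Levy: 8.4% × £6,140.00 = £515.76
Total withheld: £737.34 + £245.60 + £116.05 + £515.76 = £1,614.75
Net pay: £6,140.00 − £1,614.75 = £4,525.25

£4,525.25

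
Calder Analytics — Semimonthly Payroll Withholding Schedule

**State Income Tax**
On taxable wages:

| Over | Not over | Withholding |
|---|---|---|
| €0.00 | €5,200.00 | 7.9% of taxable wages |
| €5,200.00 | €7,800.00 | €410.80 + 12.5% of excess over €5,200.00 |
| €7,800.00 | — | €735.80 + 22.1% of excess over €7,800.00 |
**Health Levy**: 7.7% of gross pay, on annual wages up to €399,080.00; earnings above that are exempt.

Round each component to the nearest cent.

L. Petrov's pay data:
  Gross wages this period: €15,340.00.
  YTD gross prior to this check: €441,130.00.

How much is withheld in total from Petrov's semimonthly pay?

€2,402.14

State Income Tax: taxable = €15,340.00
  €735.80 + 22.1% × (€15,340.00 − €7,800.00) = €735.80 + 22.1% × €7,540.00 = €2,402.14
Health Levy: YTD €441,130.00 ≥ cap €399,080.00 → €0.00
Total: €2,402.14 + €0.00 = €2,402.14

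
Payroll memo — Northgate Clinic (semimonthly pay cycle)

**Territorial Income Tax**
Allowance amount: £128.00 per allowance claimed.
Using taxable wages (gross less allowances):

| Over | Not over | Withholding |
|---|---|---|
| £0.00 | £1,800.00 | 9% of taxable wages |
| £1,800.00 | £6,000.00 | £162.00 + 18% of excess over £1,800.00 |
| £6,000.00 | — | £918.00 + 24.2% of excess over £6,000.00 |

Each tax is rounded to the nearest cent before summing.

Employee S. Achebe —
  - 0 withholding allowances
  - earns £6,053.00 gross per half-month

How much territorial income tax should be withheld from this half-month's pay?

Territorial Income Tax: taxable = £6,053.00
  £918.00 + 24.2% × (£6,053.00 − £6,000.00) = £918.00 + 24.2% × £53.00 = £930.83

£930.83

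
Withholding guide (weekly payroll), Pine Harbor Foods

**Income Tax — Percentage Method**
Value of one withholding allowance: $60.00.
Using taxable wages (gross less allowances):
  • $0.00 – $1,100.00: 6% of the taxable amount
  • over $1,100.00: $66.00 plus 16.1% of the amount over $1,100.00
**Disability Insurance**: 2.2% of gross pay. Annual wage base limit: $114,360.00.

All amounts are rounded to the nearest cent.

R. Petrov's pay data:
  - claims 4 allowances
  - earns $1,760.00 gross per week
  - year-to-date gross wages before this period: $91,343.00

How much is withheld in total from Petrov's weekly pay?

Income Tax: taxable = $1,760.00 − 4×$60.00 = $1,520.00
  $66.00 + 16.1% × ($1,520.00 − $1,100.00) = $66.00 + 16.1% × $420.00 = $133.62
Disability Insurance: 2.2% × $1,760.00 = $38.72
Total: $133.62 + $38.72 = $172.34

$172.34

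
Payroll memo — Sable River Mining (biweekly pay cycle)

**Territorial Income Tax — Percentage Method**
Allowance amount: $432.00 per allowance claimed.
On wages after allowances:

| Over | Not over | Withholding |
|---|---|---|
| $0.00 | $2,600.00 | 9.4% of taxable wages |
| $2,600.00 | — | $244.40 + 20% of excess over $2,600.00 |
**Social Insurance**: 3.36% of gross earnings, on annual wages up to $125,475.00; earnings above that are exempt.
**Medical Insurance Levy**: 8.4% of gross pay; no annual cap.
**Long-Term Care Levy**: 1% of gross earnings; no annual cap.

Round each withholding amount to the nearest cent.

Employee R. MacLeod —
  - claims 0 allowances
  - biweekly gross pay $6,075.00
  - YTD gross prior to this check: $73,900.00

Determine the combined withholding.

$1,714.57

Territorial Income Tax: taxable = $6,075.00
  $244.40 + 20% × ($6,075.00 − $2,600.00) = $244.40 + 20% × $3,475.00 = $939.40
Social Insurance: 3.36% × $6,075.00 = $204.12
Medical Insurance Levy: 8.4% × $6,075.00 = $510.30
Long-Term Care Levy: 1% × $6,075.00 = $60.75
Total: $939.40 + $204.12 + $510.30 + $60.75 = $1,714.57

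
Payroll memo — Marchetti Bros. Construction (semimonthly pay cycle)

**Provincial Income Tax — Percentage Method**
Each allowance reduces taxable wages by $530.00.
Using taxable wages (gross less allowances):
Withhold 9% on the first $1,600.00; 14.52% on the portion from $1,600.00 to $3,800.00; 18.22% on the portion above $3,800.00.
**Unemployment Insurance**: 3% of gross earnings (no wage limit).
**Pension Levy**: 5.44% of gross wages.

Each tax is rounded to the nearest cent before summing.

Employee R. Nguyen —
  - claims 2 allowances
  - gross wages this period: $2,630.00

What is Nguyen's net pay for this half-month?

$2,266.73

Provincial Income Tax: taxable = $2,630.00 − 2×$530.00 = $1,570.00
  9% × $1,570.00 = $141.30
Unemployment Insurance: 3% × $2,630.00 = $78.90
Pension Levy: 5.44% × $2,630.00 = $143.07
Total withheld: $141.30 + $78.90 + $143.07 = $363.27
Net pay: $2,630.00 − $363.27 = $2,266.73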